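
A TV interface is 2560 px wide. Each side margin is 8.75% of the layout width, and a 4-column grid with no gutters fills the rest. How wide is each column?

528 px

2560 × (1 − 2·8.75%) = 2560 × 82.5% = 2112 px for the columns.
With no gutters, each column is 2112/4 = 528 px.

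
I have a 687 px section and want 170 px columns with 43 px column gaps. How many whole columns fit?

3 columns

3 columns: 3·170 + 2·43 = 596 px ≤ 687.
4 columns: 809 px > 687. So 3.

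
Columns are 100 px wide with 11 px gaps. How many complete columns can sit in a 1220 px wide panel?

11 columns

Each extra column adds 100 + 11 = 111 px.
(1220 + 11) / 111 = 11.09, so 11 columns fit.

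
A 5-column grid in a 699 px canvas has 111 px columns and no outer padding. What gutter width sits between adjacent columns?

Columns use 555 px, leaving 144 px across 4 gutters = 36 px each.

36 px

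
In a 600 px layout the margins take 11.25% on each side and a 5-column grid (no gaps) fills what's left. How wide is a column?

93 px

Margins: 11.25% × 600 = 67.5 px each, so content = 600 − 135 = 465 px.
5c = 465 → c = 93 px.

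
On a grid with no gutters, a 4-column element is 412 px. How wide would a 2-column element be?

206 px

412 / 4 = 103 px per column.
2-column span = 2·103 = 206 px.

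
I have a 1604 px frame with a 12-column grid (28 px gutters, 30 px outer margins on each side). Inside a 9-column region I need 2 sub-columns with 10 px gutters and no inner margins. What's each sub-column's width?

570.5 px

Inside the margins: 1604 − 60 = 1544 px.
12 columns + 11 gutters: 12c + 11·28 = 1544.
12c = 1544 − 308 = 1236, so c = 103 px.
Span of 9: 9·103 + 8·28 = 927 + 224 = 1151 px.
2d + 1·10 = 1151 → 2d = 1141 → d = 570.5 px.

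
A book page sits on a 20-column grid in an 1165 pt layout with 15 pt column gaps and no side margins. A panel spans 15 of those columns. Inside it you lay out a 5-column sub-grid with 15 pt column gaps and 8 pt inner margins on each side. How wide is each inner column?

158.8 pt

20 columns + 19 column gaps: 20c + 19·15 = 1165.
20c = 1165 − 285 = 880, so c = 44 pt.
15 columns plus 14 column gaps: 660 + 210 = 870 pt.
Inner content = 870 − 2·8 = 854 pt.
5d + 4·15 = 854 → 5d = 794 → d = 158.8 pt.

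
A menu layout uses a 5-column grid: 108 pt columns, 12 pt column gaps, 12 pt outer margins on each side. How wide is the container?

612 pt

Total width: 2·12 + 5·108 + 4·12 = 612 pt.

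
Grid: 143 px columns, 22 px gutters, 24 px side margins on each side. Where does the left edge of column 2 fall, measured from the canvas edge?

189 px

Each column+gutter stride is 165 px; 1 of them past the 24 px margin is 24 + 165 = 189 px.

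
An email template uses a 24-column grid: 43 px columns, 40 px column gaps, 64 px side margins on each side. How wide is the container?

2080 px

Total width: 2·64 + 24·43 + 23·40 = 2080 px.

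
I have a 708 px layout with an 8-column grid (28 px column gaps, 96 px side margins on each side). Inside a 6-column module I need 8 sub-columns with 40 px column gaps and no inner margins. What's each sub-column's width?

Inside the margins: 708 − 192 = 516 px.
Subtracting 7 column gaps of 28 leaves 320 for 8 columns, so c = 40 px.
Span of 6: 6·40 + 5·28 = 240 + 140 = 380 px.
380 − 7·40 = 100; ÷8 gives d = 12.5 px.

12.5 px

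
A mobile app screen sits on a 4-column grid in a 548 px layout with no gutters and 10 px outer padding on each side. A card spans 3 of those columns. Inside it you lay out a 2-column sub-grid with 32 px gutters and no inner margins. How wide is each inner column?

Outer content = 548 − 2·10 = 528 px.
With no gutters, each column is 528/4 = 132 px.
3-column span = 3·132 = 396 px.
2d + 1·32 = 396 → 2d = 364 → d = 182 px.

182 px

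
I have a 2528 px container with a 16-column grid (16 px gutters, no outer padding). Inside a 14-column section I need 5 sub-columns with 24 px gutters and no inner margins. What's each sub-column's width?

2528 − 15·16 = 2288; ÷16 gives c = 143 px.
Span of 14: 14·143 + 13·16 = 2002 + 208 = 2210 px.
5 columns + 4 gutters: 5d + 4·24 = 2210.
5d = 2210 − 96 = 2114, so d = 422.8 px.

422.8 px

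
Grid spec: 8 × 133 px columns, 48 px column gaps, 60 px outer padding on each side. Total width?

1520 px

Container = 2·60 + 8·133 + 7·48 = 120 + 1064 + 336 = 1520 px.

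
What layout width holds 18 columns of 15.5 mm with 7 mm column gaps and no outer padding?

Total width: 18·15.5 + 17·7 = 398 mm.

398 mm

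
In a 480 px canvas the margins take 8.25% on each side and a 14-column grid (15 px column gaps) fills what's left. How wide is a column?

Margins: 8.25% × 480 = 39.6 px each, so content = 480 − 79.2 = 400.8 px.
400.8 − 13·15 = 205.8; ÷14 gives c = 14.7 px.

14.7 px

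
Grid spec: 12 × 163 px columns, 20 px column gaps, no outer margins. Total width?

Summing: 1956 + 220 = 2176 px.

2176 px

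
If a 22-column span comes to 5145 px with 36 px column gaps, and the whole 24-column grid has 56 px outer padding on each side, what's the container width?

5728 px

22 columns + 21 column gaps: 22c + 21·36 = 5145.
22c = 5145 − 756 = 4389, so c = 199.5 px.
Container = 2·56 + 24·199.5 + 23·36 = 112 + 4788 + 828 = 5728 px.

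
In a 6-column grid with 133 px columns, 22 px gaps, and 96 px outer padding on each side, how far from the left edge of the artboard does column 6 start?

871 px

Column 6 starts at margin + 5·(column + gutter) = 96 + 5·155 = 871 px.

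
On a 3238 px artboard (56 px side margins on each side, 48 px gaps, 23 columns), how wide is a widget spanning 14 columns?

1884 px

Subtract both margins: 3238 − 2·56 = 3126 px.
3126 − 22·48 = 2070; ÷23 gives c = 90 px.
Span of 14: 14·90 + 13·48 = 1260 + 624 = 1884 px.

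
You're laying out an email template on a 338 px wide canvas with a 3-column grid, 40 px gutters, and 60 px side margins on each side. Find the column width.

Content width = 338 − 2·60 = 218 px.
218 − 2·40 = 138; ÷3 gives c = 46 px.

46 px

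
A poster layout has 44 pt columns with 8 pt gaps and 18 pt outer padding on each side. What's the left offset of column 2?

Column 2 starts at margin + 1·(column + gutter) = 18 + 1·52 = 70 pt.

70 pt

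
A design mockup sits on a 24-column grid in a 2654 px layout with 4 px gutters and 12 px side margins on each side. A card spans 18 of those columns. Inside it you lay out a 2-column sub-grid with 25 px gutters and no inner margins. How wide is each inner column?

973.25 px

Subtract both margins: 2654 − 2·12 = 2630 px.
24 columns + 23 gutters: 24c + 23·4 = 2630.
24c = 2630 − 92 = 2538, so c = 105.75 px.
Span of 18: 18·105.75 + 17·4 = 1903.5 + 68 = 1971.5 px.
Subtracting 1 gutter of 25 leaves 1946.5 for 2 columns, so d = 973.25 px.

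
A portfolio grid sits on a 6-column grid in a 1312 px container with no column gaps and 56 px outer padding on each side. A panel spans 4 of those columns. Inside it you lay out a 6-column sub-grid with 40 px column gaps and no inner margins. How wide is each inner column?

100 px

Take off 112 px of margins, leaving 1200 px.
1200 / 6 = 200 px per column.
With no column gaps, 4 columns span 4·200 = 800 px.
800 − 5·40 = 600; ÷6 gives d = 100 px.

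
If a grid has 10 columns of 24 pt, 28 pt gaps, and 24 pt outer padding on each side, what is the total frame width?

Total width: 2·24 + 10·24 + 9·28 = 540 pt.

540 pt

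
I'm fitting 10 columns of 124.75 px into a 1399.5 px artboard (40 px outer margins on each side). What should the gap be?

Subtract both margins: 1399.5 − 2·40 = 1319.5 px.
10·124.75 + 9g = 1319.5 → 9g = 72 → g = 8 px.

8 px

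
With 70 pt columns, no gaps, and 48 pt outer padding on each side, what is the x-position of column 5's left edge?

328 pt

Column 5 starts at margin + 4·(column + gutter) = 48 + 4·70 = 328 pt.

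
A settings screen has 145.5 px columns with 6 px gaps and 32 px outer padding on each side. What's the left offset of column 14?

Each column+gutter stride is 151.5 px; 13 of them past the 32 px margin is 32 + 1969.5 = 2001.5 px.

2001.5 px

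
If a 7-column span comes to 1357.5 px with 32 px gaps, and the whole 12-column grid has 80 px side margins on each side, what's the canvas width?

2510 px

7 columns + 6 gaps: 7c + 6·32 = 1357.5.
7c = 1357.5 − 192 = 1165.5, so c = 166.5 px.
Adding margins, columns and gutters: 160 + 1998 + 352 = 2510 px.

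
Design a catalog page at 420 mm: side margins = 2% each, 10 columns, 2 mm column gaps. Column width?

38.52 mm

Each margin = 2% of 420 = 8.4 mm; content = 420 − 2·8.4 = 403.2 mm.
10 columns + 9 column gaps: 10c + 9·2 = 403.2.
10c = 403.2 − 18 = 385.2, so c = 38.52 mm.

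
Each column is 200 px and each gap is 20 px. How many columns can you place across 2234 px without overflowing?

10 columns

k columns need k·200 + (k−1)·20 = k·220 − 20.
k·220 − 20 ≤ 2234 → k ≤ 2254 / 220 ≈ 10.25, so k = 10.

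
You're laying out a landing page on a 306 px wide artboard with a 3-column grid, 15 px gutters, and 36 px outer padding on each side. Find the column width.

68 px

Inside the margins: 306 − 72 = 234 px.
234 − 2·15 = 204; ÷3 gives c = 68 px.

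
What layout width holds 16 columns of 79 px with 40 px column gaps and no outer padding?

Summing: 1264 + 600 = 1864 px.

1864 px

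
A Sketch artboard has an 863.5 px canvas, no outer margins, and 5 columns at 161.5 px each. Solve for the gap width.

14 px

Columns use 807.5 px, leaving 56 px across 4 gaps = 14 px each.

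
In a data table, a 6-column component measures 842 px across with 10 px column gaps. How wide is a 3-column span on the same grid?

416 px

Subtracting 5 column gaps of 10 leaves 792 for 6 columns, so c = 132 px.
Span of 3: 3·132 + 2·10 = 396 + 20 = 416 px.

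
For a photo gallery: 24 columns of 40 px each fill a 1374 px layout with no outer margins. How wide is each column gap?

18 px

24·40 + 23g = 1374 → 23g = 414 → g = 18 px.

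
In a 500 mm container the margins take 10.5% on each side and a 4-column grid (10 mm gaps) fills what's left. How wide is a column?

Each margin = 10.5% of 500 = 52.5 mm; content = 500 − 2·52.5 = 395 mm.
395 − 3·10 = 365; ÷4 gives c = 91.25 mm.

91.25 mm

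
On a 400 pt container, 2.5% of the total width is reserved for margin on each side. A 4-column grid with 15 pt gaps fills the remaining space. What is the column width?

83.75 pt

Each margin = 2.5% of 400 = 10 pt; content = 400 − 2·10 = 380 pt.
4 columns + 3 gaps: 4c + 3·15 = 380.
4c = 380 − 45 = 335, so c = 83.75 pt.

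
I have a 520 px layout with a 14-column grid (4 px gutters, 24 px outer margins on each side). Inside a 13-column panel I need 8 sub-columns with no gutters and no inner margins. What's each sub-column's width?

54.75 px

Take off 48 px of margins, leaving 472 px.
Subtracting 13 gutters of 4 leaves 420 for 14 columns, so c = 30 px.
Span of 13: 13·30 + 12·4 = 390 + 48 = 438 px.
438 / 8 = 54.75 px per column.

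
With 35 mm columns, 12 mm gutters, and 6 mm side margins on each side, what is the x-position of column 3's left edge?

100 mm

Each column+gutter stride is 47 mm; 2 of them past the 6 mm margin is 6 + 94 = 100 mm.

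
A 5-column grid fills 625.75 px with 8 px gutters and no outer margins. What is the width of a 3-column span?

372.25 px

Subtracting 4 gutters of 8 leaves 593.75 for 5 columns, so c = 118.75 px.
3 columns plus 2 gutters: 356.25 + 16 = 372.25 px.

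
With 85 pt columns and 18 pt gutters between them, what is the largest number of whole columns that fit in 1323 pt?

13 columns

Each extra column adds 85 + 18 = 103 pt.
(1323 + 18) / 103 = 13.02, so 13 columns fit.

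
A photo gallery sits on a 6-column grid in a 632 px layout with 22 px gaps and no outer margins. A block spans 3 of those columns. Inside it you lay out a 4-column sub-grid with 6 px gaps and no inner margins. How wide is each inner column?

6c + 5·22 = 632 → 6c = 522 → c = 87 px.
3-column span = 3·87 + 2·22 = 305 px.
4d + 3·6 = 305 → 4d = 287 → d = 71.75 px.

71.75 px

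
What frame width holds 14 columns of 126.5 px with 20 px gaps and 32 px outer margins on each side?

2095 px

Frame = 2·32 + 14·126.5 + 13·20 = 64 + 1771 + 260 = 2095 px.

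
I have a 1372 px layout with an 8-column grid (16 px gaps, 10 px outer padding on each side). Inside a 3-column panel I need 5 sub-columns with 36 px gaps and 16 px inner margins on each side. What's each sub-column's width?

64.2 px

Outer content = 1372 − 2·10 = 1352 px.
Subtracting 7 gaps of 16 leaves 1240 for 8 columns, so c = 155 px.
3 columns plus 2 gaps: 465 + 32 = 497 px.
Inner content = 497 − 2·16 = 465 px.
5 columns + 4 gaps: 5d + 4·36 = 465.
5d = 465 − 144 = 321, so d = 64.2 px.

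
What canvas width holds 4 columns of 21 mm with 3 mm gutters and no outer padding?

Total width: 4·21 + 3·3 = 93 mm.

93 mm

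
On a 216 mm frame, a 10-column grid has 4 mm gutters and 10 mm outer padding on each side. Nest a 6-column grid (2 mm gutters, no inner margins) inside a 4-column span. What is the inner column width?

11 mm

Outer content = 216 − 2·10 = 196 mm.
10 columns + 9 gutters: 10c + 9·4 = 196.
10c = 196 − 36 = 160, so c = 16 mm.
Span of 4: 4·16 + 3·4 = 64 + 12 = 76 mm.
6 columns + 5 gutters: 6d + 5·2 = 76.
6d = 76 − 10 = 66, so d = 11 mm.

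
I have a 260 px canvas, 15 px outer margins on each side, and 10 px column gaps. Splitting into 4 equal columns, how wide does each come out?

Content width = 260 − 2·15 = 230 px.
230 − 3·10 = 200; ÷4 gives c = 50 px.

50 px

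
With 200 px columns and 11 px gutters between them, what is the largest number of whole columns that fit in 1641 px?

Each extra column adds 200 + 11 = 211 px.
(1641 + 11) / 211 = 7.83, so 7 columns fit.

7 columns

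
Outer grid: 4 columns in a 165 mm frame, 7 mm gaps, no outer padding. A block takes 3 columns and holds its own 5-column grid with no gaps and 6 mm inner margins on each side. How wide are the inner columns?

22 mm

4c + 3·7 = 165 → 4c = 144 → c = 36 mm.
3-column span = 3·36 + 2·7 = 122 mm.
Inner content = 122 − 2·6 = 110 mm.
With no gaps, each column is 110/5 = 22 mm.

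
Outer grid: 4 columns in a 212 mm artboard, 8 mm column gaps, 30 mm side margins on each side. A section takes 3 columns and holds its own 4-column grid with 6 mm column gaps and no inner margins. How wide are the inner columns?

Outer content = 212 − 2·30 = 152 mm.
4 columns + 3 column gaps: 4c + 3·8 = 152.
4c = 152 − 24 = 128, so c = 32 mm.
3 columns plus 2 column gaps: 96 + 16 = 112 mm.
112 − 3·6 = 94; ÷4 gives d = 23.5 mm.

23.5 mm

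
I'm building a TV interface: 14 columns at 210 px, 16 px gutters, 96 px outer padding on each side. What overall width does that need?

3340 px

Total width: 2·96 + 14·210 + 13·16 = 3340 px.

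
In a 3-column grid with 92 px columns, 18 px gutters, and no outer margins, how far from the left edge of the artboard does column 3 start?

No margin, so column 3 starts at 2·(column + gutter) = 2·110 = 220 px.

220 px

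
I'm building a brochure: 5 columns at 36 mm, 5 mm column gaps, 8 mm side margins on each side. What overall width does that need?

Layout = 2·8 + 5·36 + 4·5 = 16 + 180 + 20 = 216 mm.

216 mm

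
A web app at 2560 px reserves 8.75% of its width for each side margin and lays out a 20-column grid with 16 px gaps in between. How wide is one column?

90.4 px

2560 × (1 − 2·8.75%) = 2560 × 82.5% = 2112 px for the columns.
20 columns + 19 gaps: 20c + 19·16 = 2112.
20c = 2112 − 304 = 1808, so c = 90.4 px.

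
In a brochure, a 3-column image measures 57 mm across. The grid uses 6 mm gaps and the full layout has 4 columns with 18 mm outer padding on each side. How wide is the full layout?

114 mm

3 columns + 2 gaps: 3c + 2·6 = 57.
3c = 57 − 12 = 45, so c = 15 mm.
Layout = 2·18 + 4·15 + 3·6 = 36 + 60 + 18 = 114 mm.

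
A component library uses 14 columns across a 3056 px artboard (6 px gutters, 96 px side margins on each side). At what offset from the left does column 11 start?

2146 px

Take off 192 px of margins, leaving 2864 px.
Subtracting 13 gutters of 6 leaves 2786 for 14 columns, so c = 199 px.
Before column 11: the margin + 10 columns + 10 gutters.
Offset = 96 + 10·(199 + 6) = 96 + 2050 = 2146 px.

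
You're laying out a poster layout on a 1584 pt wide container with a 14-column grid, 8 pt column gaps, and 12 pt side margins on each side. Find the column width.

104 pt

Content width = 1584 − 2·12 = 1560 pt.
14 columns + 13 column gaps: 14c + 13·8 = 1560.
14c = 1560 − 104 = 1456, so c = 104 pt.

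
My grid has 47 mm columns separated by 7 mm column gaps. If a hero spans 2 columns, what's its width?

101 mm

2-column span = 2·47 + 1·7 = 101 mm.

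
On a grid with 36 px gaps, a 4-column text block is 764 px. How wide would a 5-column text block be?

964 px

764 − 3·36 = 656; ÷4 gives c = 164 px.
5-column span = 5·164 + 4·36 = 964 px.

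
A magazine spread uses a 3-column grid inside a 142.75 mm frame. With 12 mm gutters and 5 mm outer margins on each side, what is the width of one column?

Content width = 142.75 − 2·5 = 132.75 mm.
3 columns + 2 gutters: 3c + 2·12 = 132.75.
3c = 132.75 − 24 = 108.75, so c = 36.25 mm.

36.25 mm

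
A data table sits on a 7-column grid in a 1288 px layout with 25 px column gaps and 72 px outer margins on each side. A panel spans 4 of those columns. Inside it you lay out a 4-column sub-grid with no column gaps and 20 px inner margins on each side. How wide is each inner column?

150.75 px

Outer content = 1288 − 2·72 = 1144 px.
7c + 6·25 = 1144 → 7c = 994 → c = 142 px.
Span of 4: 4·142 + 3·25 = 568 + 75 = 643 px.
Inner content = 643 − 2·20 = 603 px.
4d = 603 → d = 150.75 px.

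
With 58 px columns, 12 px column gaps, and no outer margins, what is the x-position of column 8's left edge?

No margin, so column 8 starts at 7·(column + gutter) = 7·70 = 490 px.

490 px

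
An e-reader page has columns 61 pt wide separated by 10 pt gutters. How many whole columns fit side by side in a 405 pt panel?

Each extra column adds 61 + 10 = 71 pt.
(405 + 10) / 71 = 5.85, so 5 columns fit.

5 columns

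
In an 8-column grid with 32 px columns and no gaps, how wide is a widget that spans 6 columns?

192 px

With no gaps, 6 columns span 6·32 = 192 px.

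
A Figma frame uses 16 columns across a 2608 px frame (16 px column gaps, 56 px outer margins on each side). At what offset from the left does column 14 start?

Inside the margins: 2608 − 112 = 2496 px.
Subtracting 15 column gaps of 16 leaves 2256 for 16 columns, so c = 141 px.
Before column 14: the margin + 13 columns + 13 column gaps.
Offset = 56 + 13·(141 + 16) = 56 + 2041 = 2097 px.

2097 px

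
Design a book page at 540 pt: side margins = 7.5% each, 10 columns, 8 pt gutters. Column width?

38.7 pt

Each margin = 7.5% of 540 = 40.5 pt; content = 540 − 2·40.5 = 459 pt.
10c + 9·8 = 459 → 10c = 387 → c = 38.7 pt.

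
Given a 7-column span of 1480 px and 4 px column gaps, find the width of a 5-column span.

1480 − 6·4 = 1456; ÷7 gives c = 208 px.
5 columns plus 4 column gaps: 1040 + 16 = 1056 px.

1056 px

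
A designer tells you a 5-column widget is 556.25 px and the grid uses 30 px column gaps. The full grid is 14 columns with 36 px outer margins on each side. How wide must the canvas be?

1683.5 px

Subtracting 4 column gaps of 30 leaves 436.25 for 5 columns, so c = 87.25 px.
Adding margins, columns and gutters: 72 + 1221.5 + 390 = 1683.5 px.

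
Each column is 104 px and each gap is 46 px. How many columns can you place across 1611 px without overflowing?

Each extra column adds 104 + 46 = 150 px.
(1611 + 46) / 150 = 11.05, so 11 columns fit.

11 columns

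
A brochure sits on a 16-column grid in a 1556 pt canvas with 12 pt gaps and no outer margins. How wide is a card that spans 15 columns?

1556 − 15·12 = 1376; ÷16 gives c = 86 pt.
15-column span = 15·86 + 14·12 = 1458 pt.

1458 pt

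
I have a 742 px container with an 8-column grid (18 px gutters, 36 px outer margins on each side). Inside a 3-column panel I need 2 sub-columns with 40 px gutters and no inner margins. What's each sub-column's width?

100 px

Take off 72 px of margins, leaving 670 px.
8c + 7·18 = 670 → 8c = 544 → c = 68 px.
3 columns plus 2 gutters: 204 + 36 = 240 px.
2d + 1·40 = 240 → 2d = 200 → d = 100 px.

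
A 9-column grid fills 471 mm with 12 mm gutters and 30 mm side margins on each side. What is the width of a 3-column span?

129 mm

Take off 60 mm of margins, leaving 411 mm.
9c + 8·12 = 411 → 9c = 315 → c = 35 mm.
Span of 3: 3·35 + 2·12 = 105 + 24 = 129 mm.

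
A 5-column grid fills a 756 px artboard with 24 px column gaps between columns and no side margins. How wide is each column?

5 columns + 4 column gaps: 5c + 4·24 = 756.
5c = 756 − 96 = 660, so c = 132 px.

132 px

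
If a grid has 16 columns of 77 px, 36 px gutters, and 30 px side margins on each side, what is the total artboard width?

Artboard = 2·30 + 16·77 + 15·36 = 60 + 1232 + 540 = 1832 px.

1832 px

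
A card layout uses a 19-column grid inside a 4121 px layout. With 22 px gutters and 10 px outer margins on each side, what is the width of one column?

195 px

Subtract both margins: 4121 − 2·10 = 4101 px.
19c + 18·22 = 4101 → 19c = 3705 → c = 195 px.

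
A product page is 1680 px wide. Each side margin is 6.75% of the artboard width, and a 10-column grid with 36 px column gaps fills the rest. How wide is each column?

Margins: 6.75% × 1680 = 113.4 px each, so content = 1680 − 226.8 = 1453.2 px.
1453.2 − 9·36 = 1129.2; ÷10 gives c = 112.92 px.

112.92 px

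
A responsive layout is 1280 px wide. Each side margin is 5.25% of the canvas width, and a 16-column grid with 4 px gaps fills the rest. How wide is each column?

67.85 px

Margins: 5.25% × 1280 = 67.2 px each, so content = 1280 − 134.4 = 1145.6 px.
1145.6 − 15·4 = 1085.6; ÷16 gives c = 67.85 px.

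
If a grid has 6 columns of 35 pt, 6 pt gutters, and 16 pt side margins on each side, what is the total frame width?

272 pt

Total width: 2·16 + 6·35 + 5·6 = 272 pt.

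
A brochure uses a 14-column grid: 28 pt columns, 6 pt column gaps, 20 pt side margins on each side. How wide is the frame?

Total width: 2·20 + 14·28 + 13·6 = 510 pt.

510 pt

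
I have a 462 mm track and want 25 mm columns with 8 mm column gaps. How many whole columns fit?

14 columns

14 columns: 14·25 + 13·8 = 454 mm ≤ 462.
15 columns: 487 mm > 462. So 14.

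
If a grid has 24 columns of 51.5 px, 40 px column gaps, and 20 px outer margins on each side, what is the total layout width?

Layout = 2·20 + 24·51.5 + 23·40 = 40 + 1236 + 920 = 2196 px.

2196 px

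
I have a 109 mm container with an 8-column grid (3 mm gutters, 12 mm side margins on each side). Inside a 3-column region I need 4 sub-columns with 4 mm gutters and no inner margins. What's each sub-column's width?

4.5 mm

Inside the margins: 109 − 24 = 85 mm.
85 − 7·3 = 64; ÷8 gives c = 8 mm.
3 columns plus 2 gutters: 24 + 6 = 30 mm.
4d + 3·4 = 30 → 4d = 18 → d = 4.5 mm.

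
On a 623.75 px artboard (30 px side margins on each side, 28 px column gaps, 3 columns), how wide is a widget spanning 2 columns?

366.5 px

Content width = 623.75 − 2·30 = 563.75 px.
3 columns + 2 column gaps: 3c + 2·28 = 563.75.
3c = 563.75 − 56 = 507.75, so c = 169.25 px.
2-column span = 2·169.25 + 1·28 = 366.5 px.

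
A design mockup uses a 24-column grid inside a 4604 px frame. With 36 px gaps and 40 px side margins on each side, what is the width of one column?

Subtract both margins: 4604 − 2·40 = 4524 px.
24c + 23·36 = 4524 → 24c = 3696 → c = 154 px.

154 px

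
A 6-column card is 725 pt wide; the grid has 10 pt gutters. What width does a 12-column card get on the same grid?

1460 pt

725 − 5·10 = 675; ÷6 gives c = 112.5 pt.
12 columns plus 11 gutters: 1350 + 110 = 1460 pt.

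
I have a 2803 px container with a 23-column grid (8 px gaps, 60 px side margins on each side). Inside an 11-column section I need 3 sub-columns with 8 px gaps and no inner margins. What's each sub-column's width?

Take off 120 px of margins, leaving 2683 px.
Subtracting 22 gaps of 8 leaves 2507 for 23 columns, so c = 109 px.
11 columns plus 10 gaps: 1199 + 80 = 1279 px.
1279 − 2·8 = 1263; ÷3 gives d = 421 px.

421 px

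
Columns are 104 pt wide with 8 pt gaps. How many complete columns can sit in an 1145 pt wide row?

10 columns: 10·104 + 9·8 = 1112 pt ≤ 1145.
11 columns: 1224 pt > 1145. So 10.

10 columns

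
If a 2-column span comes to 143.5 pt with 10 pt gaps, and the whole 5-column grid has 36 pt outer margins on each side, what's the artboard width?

143.5 − 1·10 = 133.5; ÷2 gives c = 66.75 pt.
Adding margins, columns and gutters: 72 + 333.75 + 40 = 445.75 pt.

445.75 pt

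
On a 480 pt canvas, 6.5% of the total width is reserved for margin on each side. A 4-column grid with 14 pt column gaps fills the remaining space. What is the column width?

93.9 pt

480 × (1 − 2·6.5%) = 480 × 87% = 417.6 pt for the columns.
4c + 3·14 = 417.6 → 4c = 375.6 → c = 93.9 pt.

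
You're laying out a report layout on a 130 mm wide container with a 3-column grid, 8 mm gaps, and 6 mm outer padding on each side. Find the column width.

34 mm

Inside the margins: 130 − 12 = 118 mm.
118 − 2·8 = 102; ÷3 gives c = 34 mm.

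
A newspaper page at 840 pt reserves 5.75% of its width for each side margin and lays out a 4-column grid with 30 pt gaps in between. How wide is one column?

840 × (1 − 2·5.75%) = 840 × 88.5% = 743.4 pt for the columns.
Subtracting 3 gaps of 30 leaves 653.4 for 4 columns, so c = 163.35 pt.

163.35 pt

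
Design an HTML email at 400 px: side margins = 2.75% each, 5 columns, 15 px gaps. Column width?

Margins: 2.75% × 400 = 11 px each, so content = 400 − 22 = 378 px.
5 columns + 4 gaps: 5c + 4·15 = 378.
5c = 378 − 60 = 318, so c = 63.6 px.

63.6 px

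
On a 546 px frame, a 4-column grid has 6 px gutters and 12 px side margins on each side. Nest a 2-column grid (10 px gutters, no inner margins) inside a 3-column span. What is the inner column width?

Inside the margins: 546 − 24 = 522 px.
522 − 3·6 = 504; ÷4 gives c = 126 px.
Span of 3: 3·126 + 2·6 = 378 + 12 = 390 px.
2d + 1·10 = 390 → 2d = 380 → d = 190 px.

190 px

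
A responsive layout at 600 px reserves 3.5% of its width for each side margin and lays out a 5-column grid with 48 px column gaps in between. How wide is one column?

73.2 px

Margins: 3.5% × 600 = 21 px each, so content = 600 − 42 = 558 px.
Subtracting 4 column gaps of 48 leaves 366 for 5 columns, so c = 73.2 px.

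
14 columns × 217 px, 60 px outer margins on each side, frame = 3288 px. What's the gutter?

Take off 120 px of margins, leaving 3168 px.
14·217 + 13g = 3168 → 13g = 130 → g = 10 px.

10 px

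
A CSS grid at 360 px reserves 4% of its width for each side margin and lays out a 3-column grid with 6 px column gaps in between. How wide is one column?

Margins: 4% × 360 = 14.4 px each, so content = 360 − 28.8 = 331.2 px.
3c + 2·6 = 331.2 → 3c = 319.2 → c = 106.4 px.

106.4 px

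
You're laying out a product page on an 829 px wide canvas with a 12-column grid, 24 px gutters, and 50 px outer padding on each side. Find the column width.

38.75 px

Content width = 829 − 2·50 = 729 px.
729 − 11·24 = 465; ÷12 gives c = 38.75 px.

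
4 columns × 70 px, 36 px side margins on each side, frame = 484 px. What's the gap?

44 px

Subtract both margins: 484 − 2·36 = 412 px.
4 columns take 4·70 = 280 px; remaining 132 splits into 3 gaps.
g = 132 / 3 = 44 px.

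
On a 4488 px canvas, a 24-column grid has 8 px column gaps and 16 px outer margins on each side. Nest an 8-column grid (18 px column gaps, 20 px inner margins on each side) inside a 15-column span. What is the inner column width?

327 px

Inside the margins: 4488 − 32 = 4456 px.
4456 − 23·8 = 4272; ÷24 gives c = 178 px.
15-column span = 15·178 + 14·8 = 2782 px.
Inner content = 2782 − 2·20 = 2742 px.
Subtracting 7 column gaps of 18 leaves 2616 for 8 columns, so d = 327 px.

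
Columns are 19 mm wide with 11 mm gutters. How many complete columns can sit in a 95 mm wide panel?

3 columns: 3·19 + 2·11 = 79 mm ≤ 95.
4 columns: 109 mm > 95. So 3.

3 columns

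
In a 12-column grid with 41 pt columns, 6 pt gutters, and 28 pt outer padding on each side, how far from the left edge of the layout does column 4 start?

169 pt

Column 4 starts at margin + 3·(column + gutter) = 28 + 3·47 = 169 pt.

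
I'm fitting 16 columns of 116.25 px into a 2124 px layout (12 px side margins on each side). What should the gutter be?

Inside the margins: 2124 − 24 = 2100 px.
Columns use 1860 px, leaving 240 px across 15 gutters = 16 px each.

16 px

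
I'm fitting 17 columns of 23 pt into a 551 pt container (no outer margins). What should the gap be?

10 pt

Columns use 391 pt, leaving 160 pt across 16 gaps = 10 pt each.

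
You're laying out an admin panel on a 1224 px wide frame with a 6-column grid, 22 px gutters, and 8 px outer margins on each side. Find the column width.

Content width = 1224 − 2·8 = 1208 px.
6c + 5·22 = 1208 → 6c = 1098 → c = 183 px.

183 px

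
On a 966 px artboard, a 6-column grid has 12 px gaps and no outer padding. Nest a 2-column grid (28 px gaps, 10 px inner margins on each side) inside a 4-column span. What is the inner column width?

296 px

6 columns + 5 gaps: 6c + 5·12 = 966.
6c = 966 − 60 = 906, so c = 151 px.
Span of 4: 4·151 + 3·12 = 604 + 36 = 640 px.
Inner content = 640 − 2·10 = 620 px.
Subtracting 1 gap of 28 leaves 592 for 2 columns, so d = 296 px.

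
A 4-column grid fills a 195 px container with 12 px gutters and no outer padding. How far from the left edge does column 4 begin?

4 columns + 3 gutters: 4c + 3·12 = 195.
4c = 195 − 36 = 159, so c = 39.75 px.
No margin, so column 4 starts at 3·(column + gutter) = 3·51.75 = 155.25 px.

155.25 px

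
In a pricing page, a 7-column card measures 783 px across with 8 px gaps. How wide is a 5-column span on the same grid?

7 columns + 6 gaps: 7c + 6·8 = 783.
7c = 783 − 48 = 735, so c = 105 px.
5-column span = 5·105 + 4·8 = 557 px.

557 px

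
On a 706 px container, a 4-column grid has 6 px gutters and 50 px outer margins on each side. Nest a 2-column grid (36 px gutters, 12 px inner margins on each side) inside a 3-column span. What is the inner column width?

Inside the margins: 706 − 100 = 606 px.
606 − 3·6 = 588; ÷4 gives c = 147 px.
3 columns plus 2 gutters: 441 + 12 = 453 px.
Inner content = 453 − 2·12 = 429 px.
2d + 1·36 = 429 → 2d = 393 → d = 196.5 px.

196.5 px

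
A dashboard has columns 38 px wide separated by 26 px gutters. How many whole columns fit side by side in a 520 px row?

k columns need k·38 + (k−1)·26 = k·64 − 26.
k·64 − 26 ≤ 520 → k ≤ 546 / 64 ≈ 8.53, so k = 8.

8 columns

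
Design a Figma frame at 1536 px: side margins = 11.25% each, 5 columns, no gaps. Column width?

238.08 px

Margins: 11.25% × 1536 = 172.8 px each, so content = 1536 − 345.6 = 1190.4 px.
With no gaps, each column is 1190.4/5 = 238.08 px.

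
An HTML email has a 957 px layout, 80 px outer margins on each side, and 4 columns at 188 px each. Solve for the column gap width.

15 px

Content width = 957 − 2·80 = 797 px.
4 columns take 4·188 = 752 px; remaining 45 splits into 3 column gaps.
g = 45 / 3 = 15 px.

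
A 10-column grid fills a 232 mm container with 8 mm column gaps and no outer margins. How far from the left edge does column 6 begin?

10 columns + 9 column gaps: 10c + 9·8 = 232.
10c = 232 − 72 = 160, so c = 16 mm.
Before column 6: 5 columns + 5 column gaps.
Offset = 5·(16 + 8) = 5·24 = 120 mm.

120 mm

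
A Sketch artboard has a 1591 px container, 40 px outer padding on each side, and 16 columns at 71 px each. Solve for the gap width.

25 px

Content width = 1591 − 2·40 = 1511 px.
16·71 + 15g = 1511 → 15g = 375 → g = 25 px.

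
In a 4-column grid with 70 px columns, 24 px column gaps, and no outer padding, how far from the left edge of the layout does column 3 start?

188 px

No margin, so column 3 starts at 2·(column + gutter) = 2·94 = 188 px.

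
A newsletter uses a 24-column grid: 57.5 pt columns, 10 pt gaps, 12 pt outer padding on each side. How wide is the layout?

Adding margins, columns and gutters: 24 + 1380 + 230 = 1634 pt.

1634 pt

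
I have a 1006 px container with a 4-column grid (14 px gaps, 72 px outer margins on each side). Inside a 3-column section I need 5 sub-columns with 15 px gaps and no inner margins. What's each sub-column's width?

Outer content = 1006 − 2·72 = 862 px.
862 − 3·14 = 820; ÷4 gives c = 205 px.
3 columns plus 2 gaps: 615 + 28 = 643 px.
643 − 4·15 = 583; ÷5 gives d = 116.6 px.

116.6 px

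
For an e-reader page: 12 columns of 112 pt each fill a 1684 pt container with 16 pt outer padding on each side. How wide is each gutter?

28 pt

Content width = 1684 − 2·16 = 1652 pt.
12·112 + 11g = 1652 → 11g = 308 → g = 28 pt.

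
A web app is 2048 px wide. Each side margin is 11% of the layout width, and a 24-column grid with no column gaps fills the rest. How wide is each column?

66.56 px

Margins: 11% × 2048 = 225.28 px each, so content = 2048 − 450.56 = 1597.44 px.
24c = 1597.44 → c = 66.56 px.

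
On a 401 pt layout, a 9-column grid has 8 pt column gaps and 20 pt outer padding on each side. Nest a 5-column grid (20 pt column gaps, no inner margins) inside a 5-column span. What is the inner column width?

23.4 pt

Take off 40 pt of margins, leaving 361 pt.
9c + 8·8 = 361 → 9c = 297 → c = 33 pt.
5-column span = 5·33 + 4·8 = 197 pt.
5 columns + 4 column gaps: 5d + 4·20 = 197.
5d = 197 − 80 = 117, so d = 23.4 pt.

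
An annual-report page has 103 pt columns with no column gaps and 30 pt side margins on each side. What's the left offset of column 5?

442 pt

Before column 5: the margin + 4 columns + 4 column gaps.
Offset = 30 + 4·(103 + 0) = 30 + 412 = 442 pt.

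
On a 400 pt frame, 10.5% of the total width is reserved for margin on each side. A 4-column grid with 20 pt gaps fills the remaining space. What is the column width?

Margins: 10.5% × 400 = 42 pt each, so content = 400 − 84 = 316 pt.
4c + 3·20 = 316 → 4c = 256 → c = 64 pt.

64 pt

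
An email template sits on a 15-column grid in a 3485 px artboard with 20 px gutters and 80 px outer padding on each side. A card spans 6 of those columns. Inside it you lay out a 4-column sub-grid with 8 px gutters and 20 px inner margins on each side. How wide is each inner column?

Subtract both margins: 3485 − 2·80 = 3325 px.
Subtracting 14 gutters of 20 leaves 3045 for 15 columns, so c = 203 px.
6-column span = 6·203 + 5·20 = 1318 px.
Inner content = 1318 − 2·20 = 1278 px.
Subtracting 3 gutters of 8 leaves 1254 for 4 columns, so d = 313.5 px.

313.5 px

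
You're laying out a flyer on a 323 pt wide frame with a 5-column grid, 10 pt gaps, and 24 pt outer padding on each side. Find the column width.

Inside the margins: 323 − 48 = 275 pt.
5c + 4·10 = 275 → 5c = 235 → c = 47 pt.

47 pt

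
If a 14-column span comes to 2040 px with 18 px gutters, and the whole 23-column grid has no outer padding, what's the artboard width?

3363 px

Subtracting 13 gutters of 18 leaves 1806 for 14 columns, so c = 129 px.
Total width: 23·129 + 22·18 = 3363 px.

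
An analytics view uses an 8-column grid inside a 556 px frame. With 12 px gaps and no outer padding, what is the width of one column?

59 px

556 − 7·12 = 472; ÷8 gives c = 59 px.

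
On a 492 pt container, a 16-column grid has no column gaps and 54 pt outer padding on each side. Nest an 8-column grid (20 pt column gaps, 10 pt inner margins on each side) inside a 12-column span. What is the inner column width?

16 pt

Take off 108 pt of margins, leaving 384 pt.
16c = 384 → c = 24 pt.
With no column gaps, 12 columns span 12·24 = 288 pt.
Inner content = 288 − 2·10 = 268 pt.
Subtracting 7 column gaps of 20 leaves 128 for 8 columns, so d = 16 pt.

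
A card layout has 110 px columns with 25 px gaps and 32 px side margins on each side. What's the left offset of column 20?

Before column 20: the margin + 19 columns + 19 gaps.
Offset = 32 + 19·(110 + 25) = 32 + 2565 = 2597 px.

2597 px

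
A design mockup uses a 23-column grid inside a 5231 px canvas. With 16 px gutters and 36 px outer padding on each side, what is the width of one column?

Take off 72 px of margins, leaving 5159 px.
Subtracting 22 gutters of 16 leaves 4807 for 23 columns, so c = 209 px.

209 px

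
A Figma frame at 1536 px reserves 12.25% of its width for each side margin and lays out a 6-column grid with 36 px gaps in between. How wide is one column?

Margins: 12.25% × 1536 = 188.16 px each, so content = 1536 − 376.32 = 1159.68 px.
1159.68 − 5·36 = 979.68; ÷6 gives c = 163.28 px.

163.28 px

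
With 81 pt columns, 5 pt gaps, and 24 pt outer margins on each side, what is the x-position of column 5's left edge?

Before column 5: the margin + 4 columns + 4 gaps.
Offset = 24 + 4·(81 + 5) = 24 + 344 = 368 pt.

368 pt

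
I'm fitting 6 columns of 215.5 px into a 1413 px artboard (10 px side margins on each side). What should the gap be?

Take off 20 px of margins, leaving 1393 px.
Columns use 1293 px, leaving 100 px across 5 gaps = 20 px each.

20 px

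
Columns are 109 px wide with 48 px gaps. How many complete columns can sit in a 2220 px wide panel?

Each extra column adds 109 + 48 = 157 px.
(2220 + 48) / 157 = 14.45, so 14 columns fit.

14 columns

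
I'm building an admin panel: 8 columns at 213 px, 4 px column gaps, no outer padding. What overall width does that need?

Summing: 1704 + 28 = 1732 px.

1732 px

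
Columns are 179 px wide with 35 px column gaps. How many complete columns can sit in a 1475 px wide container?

7 columns

Each extra column adds 179 + 35 = 214 px.
(1475 + 35) / 214 = 7.06, so 7 columns fit.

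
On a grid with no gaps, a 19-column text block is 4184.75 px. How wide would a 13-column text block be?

2863.25 px

4184.75 / 19 = 220.25 px per column.
13-column span = 13·220.25 = 2863.25 px.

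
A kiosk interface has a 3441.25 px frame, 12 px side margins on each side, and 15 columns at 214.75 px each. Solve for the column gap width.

14 px

Take off 24 px of margins, leaving 3417.25 px.
Columns use 3221.25 px, leaving 196 px across 14 column gaps = 14 px each.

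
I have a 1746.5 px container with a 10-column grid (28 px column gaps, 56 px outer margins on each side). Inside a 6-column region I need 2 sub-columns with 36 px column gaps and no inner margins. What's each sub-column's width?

466.75 px

Subtract both margins: 1746.5 − 2·56 = 1634.5 px.
1634.5 − 9·28 = 1382.5; ÷10 gives c = 138.25 px.
6-column span = 6·138.25 + 5·28 = 969.5 px.
2 columns + 1 column gap: 2d + 1·36 = 969.5.
2d = 969.5 − 36 = 933.5, so d = 466.75 px.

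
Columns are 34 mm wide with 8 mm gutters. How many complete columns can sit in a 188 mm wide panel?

k columns need k·34 + (k−1)·8 = k·42 − 8.
k·42 − 8 ≤ 188 → k ≤ 196 / 42 ≈ 4.67, so k = 4.

4 columns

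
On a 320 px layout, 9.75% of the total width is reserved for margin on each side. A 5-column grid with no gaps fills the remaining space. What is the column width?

320 × (1 − 2·9.75%) = 320 × 80.5% = 257.6 px for the columns.
257.6 / 5 = 51.52 px per column.

51.52 px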